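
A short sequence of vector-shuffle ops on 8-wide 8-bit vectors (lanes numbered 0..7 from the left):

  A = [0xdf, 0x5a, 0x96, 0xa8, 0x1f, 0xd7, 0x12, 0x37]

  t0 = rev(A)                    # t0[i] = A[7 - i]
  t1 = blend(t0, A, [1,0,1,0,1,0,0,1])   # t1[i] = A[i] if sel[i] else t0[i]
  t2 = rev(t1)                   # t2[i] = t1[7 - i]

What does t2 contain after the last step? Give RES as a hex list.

RES = [0x37, 0x5a, 0x96, 0x1f, 0x1f, 0x96, 0x12, 0xdf]

→ t0 |37|12|d7|1f|a8|96|5a|df|
→ t1 |df|12|96|1f|1f|96|5a|37|
→ t2 |37|5a|96|1f|1f|96|12|df|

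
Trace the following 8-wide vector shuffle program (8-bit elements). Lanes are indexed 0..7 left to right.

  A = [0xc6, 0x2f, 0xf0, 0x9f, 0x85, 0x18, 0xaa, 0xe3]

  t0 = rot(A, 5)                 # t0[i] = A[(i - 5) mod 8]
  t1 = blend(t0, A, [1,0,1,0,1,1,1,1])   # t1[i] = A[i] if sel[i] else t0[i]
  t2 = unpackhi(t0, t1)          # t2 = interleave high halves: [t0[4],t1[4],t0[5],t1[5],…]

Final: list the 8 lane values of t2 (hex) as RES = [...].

  t0: 9f 85 18 aa e3 c6 2f f0
  t1: c6 85 f0 aa 85 18 aa e3
  t2: e3 85 c6 18 2f aa f0 e3

RES = [ 0xe3  0x85  0xc6  0x18  0x2f  0xaa  0xf0  0xe3 ]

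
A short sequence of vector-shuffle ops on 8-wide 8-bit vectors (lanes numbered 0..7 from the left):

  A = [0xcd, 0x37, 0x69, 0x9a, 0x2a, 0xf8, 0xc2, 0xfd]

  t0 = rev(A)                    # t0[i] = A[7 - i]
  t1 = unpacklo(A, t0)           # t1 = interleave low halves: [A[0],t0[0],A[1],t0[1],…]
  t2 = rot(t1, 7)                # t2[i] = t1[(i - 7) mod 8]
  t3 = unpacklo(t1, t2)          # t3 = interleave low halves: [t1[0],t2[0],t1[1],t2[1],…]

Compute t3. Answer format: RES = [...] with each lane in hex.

RES = [0xcd, 0xfd, 0xfd, 0x37, 0x37, 0xc2, 0xc2, 0x69]

→ t0 |fd|c2|f8|2a|9a|69|37|cd|
→ t1 |cd|fd|37|c2|69|f8|9a|2a|
→ t2 |fd|37|c2|69|f8|9a|2a|cd|
→ t3 |cd|fd|fd|37|37|c2|c2|69|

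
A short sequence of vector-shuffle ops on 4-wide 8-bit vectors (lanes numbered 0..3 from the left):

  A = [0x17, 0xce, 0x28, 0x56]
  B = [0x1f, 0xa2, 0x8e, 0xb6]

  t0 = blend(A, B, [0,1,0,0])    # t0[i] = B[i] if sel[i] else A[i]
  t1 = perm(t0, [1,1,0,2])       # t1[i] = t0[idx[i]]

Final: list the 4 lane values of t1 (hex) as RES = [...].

RES = [ 0xa2  0xa2  0x17  0x28 ]

t0 = [0x17, 0xa2, 0x28, 0x56]
t1 = [0xa2, 0xa2, 0x17, 0x28]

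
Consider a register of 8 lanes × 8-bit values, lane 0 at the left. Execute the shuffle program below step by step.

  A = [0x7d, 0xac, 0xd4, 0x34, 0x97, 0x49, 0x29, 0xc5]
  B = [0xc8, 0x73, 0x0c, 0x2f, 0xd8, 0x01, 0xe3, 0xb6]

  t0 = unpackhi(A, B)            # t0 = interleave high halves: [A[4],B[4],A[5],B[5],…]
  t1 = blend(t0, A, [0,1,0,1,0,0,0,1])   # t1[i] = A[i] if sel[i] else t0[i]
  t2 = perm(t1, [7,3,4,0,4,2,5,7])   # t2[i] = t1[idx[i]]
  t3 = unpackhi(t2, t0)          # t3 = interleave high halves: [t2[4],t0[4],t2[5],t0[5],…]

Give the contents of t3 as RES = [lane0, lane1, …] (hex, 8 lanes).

RES = [ 0x29  0x29  0x49  0xe3  0xe3  0xc5  0xc5  0xb6 ]

t0 = [0x97, 0xd8, 0x49, 0x01, 0x29, 0xe3, 0xc5, 0xb6]
t1 = [0x97, 0xac, 0x49, 0x34, 0x29, 0xe3, 0xc5, 0xc5]
t2 = [0xc5, 0x34, 0x29, 0x97, 0x29, 0x49, 0xe3, 0xc5]
t3 = [0x29, 0x29, 0x49, 0xe3, 0xe3, 0xc5, 0xc5, 0xb6]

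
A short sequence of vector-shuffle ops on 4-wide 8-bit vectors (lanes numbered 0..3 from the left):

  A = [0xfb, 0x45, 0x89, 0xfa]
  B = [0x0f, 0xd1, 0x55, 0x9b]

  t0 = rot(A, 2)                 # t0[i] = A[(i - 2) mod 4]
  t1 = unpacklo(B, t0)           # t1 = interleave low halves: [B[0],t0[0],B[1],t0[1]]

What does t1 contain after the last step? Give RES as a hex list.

t0 = [0x89, 0xfa, 0xfb, 0x45]
t1 = [0x0f, 0x89, 0xd1, 0xfa]

RES = [ 0x0f  0x89  0xd1  0xfa ]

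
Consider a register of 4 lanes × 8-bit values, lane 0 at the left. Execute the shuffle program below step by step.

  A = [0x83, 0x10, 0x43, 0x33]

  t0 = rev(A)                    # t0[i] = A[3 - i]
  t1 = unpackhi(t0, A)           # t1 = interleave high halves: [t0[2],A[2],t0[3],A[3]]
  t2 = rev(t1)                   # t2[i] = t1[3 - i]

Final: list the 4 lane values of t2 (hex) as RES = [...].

RES = [ 0x33  0x83  0x43  0x10 ]

  t0: 33 43 10 83
  t1: 10 43 83 33
  t2: 33 83 43 10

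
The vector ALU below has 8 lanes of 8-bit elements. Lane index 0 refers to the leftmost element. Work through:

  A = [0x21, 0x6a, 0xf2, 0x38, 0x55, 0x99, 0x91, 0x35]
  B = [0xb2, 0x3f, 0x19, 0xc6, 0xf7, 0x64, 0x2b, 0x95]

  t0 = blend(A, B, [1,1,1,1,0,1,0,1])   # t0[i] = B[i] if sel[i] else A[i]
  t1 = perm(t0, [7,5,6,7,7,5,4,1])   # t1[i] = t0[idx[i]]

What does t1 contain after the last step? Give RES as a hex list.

RES = [ 0x95  0x64  0x91  0x95  0x95  0x64  0x55  0x3f ]

  t0: b2 3f 19 c6 55 64 91 95
  t1: 95 64 91 95 95 64 55 3f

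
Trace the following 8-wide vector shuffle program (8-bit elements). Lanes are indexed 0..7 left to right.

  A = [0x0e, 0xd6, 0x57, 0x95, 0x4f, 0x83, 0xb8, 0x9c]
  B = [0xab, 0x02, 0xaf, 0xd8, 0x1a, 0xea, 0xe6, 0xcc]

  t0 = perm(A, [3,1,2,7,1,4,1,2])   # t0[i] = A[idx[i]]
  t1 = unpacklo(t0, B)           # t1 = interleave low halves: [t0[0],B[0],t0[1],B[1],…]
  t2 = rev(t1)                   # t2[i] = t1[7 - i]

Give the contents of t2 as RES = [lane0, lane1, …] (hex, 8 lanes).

t0 = [0x95, 0xd6, 0x57, 0x9c, 0xd6, 0x4f, 0xd6, 0x57]
t1 = [0x95, 0xab, 0xd6, 0x02, 0x57, 0xaf, 0x9c, 0xd8]
t2 = [0xd8, 0x9c, 0xaf, 0x57, 0x02, 0xd6, 0xab, 0x95]

RES = [0xd8, 0x9c, 0xaf, 0x57, 0x02, 0xd6, 0xab, 0x95]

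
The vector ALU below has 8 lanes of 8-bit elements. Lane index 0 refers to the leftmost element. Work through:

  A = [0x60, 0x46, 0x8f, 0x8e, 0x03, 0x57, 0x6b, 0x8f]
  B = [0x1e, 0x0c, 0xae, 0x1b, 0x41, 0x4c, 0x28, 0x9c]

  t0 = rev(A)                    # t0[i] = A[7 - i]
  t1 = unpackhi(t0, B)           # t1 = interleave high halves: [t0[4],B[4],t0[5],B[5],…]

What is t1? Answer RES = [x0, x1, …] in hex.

  t0: 8f 6b 57 03 8e 8f 46 60
  t1: 8e 41 8f 4c 46 28 60 9c

RES = [0x8e, 0x41, 0x8f, 0x4c, 0x46, 0x28, 0x60, 0x9c]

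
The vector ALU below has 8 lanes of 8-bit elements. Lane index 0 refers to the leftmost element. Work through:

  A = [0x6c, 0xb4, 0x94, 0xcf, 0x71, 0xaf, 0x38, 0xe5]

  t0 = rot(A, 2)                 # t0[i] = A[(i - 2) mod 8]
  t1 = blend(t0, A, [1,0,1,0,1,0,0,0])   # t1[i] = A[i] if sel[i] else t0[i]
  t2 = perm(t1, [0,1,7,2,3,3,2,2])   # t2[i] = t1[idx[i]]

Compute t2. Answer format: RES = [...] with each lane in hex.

t0 = [0x38, 0xe5, 0x6c, 0xb4, 0x94, 0xcf, 0x71, 0xaf]
t1 = [0x6c, 0xe5, 0x94, 0xb4, 0x71, 0xcf, 0x71, 0xaf]
t2 = [0x6c, 0xe5, 0xaf, 0x94, 0xb4, 0xb4, 0x94, 0x94]

RES = [0x6c, 0xe5, 0xaf, 0x94, 0xb4, 0xb4, 0x94, 0x94]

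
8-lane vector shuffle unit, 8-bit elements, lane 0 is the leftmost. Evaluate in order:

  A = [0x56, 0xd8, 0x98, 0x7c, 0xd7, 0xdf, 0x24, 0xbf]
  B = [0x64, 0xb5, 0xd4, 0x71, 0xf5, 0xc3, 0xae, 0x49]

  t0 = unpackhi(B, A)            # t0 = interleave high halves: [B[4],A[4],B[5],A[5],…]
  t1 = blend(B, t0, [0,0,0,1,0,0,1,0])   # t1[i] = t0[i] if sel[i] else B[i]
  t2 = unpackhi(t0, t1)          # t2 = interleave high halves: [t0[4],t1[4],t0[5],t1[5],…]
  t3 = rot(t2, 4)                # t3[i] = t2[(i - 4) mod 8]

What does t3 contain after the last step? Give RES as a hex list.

→ t0 |f5|d7|c3|df|ae|24|49|bf|
→ t1 |64|b5|d4|df|f5|c3|49|49|
→ t2 |ae|f5|24|c3|49|49|bf|49|
→ t3 |49|49|bf|49|ae|f5|24|c3|

RES = [ 0x49  0x49  0xbf  0x49  0xae  0xf5  0x24  0xc3 ]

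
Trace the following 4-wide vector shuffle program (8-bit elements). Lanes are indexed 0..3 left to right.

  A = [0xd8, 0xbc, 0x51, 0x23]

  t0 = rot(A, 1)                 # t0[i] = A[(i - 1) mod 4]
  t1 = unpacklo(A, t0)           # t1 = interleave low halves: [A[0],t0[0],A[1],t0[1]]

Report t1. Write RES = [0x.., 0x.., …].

t0 = [0x23, 0xd8, 0xbc, 0x51]
t1 = [0xd8, 0x23, 0xbc, 0xd8]

RES = [0xd8, 0x23, 0xbc, 0xd8]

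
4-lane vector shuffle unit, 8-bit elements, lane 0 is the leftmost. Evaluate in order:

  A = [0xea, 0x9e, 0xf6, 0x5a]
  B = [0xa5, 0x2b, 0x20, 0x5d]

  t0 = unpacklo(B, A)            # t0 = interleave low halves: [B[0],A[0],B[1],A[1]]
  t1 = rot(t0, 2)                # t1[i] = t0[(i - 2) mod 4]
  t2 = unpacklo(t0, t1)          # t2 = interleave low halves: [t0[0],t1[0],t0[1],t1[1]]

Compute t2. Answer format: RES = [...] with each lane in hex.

→ t0 |a5|ea|2b|9e|
→ t1 |2b|9e|a5|ea|
→ t2 |a5|2b|ea|9e|

RES = [0xa5, 0x2b, 0xea, 0x9e]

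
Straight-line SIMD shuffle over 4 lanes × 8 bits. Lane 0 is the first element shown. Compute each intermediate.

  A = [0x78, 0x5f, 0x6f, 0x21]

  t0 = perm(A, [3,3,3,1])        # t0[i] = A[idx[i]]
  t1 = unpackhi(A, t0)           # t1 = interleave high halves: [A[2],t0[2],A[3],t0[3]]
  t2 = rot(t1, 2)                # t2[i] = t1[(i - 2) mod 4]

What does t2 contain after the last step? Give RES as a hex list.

RES = [0x21, 0x5f, 0x6f, 0x21]

t0 = [0x21, 0x21, 0x21, 0x5f]
t1 = [0x6f, 0x21, 0x21, 0x5f]
t2 = [0x21, 0x5f, 0x6f, 0x21]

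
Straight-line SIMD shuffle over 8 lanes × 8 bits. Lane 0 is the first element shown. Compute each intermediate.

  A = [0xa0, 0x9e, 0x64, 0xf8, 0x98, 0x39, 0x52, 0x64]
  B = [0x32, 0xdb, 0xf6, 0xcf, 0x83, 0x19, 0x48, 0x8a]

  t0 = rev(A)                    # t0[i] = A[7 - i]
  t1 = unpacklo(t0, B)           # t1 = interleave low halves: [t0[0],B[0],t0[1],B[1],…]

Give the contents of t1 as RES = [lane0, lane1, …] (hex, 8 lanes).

t0 = [0x64, 0x52, 0x39, 0x98, 0xf8, 0x64, 0x9e, 0xa0]
t1 = [0x64, 0x32, 0x52, 0xdb, 0x39, 0xf6, 0x98, 0xcf]

RES = [ 0x64  0x32  0x52  0xdb  0x39  0xf6  0x98  0xcf ]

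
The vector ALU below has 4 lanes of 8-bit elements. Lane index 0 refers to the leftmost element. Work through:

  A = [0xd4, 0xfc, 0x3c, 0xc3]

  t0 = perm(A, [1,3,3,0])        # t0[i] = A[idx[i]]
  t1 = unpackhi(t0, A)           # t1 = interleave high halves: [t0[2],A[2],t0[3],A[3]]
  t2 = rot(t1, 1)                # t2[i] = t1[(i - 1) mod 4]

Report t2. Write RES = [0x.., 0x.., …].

RES = [0xc3, 0xc3, 0x3c, 0xd4]

→ t0 |fc|c3|c3|d4|
→ t1 |c3|3c|d4|c3|
→ t2 |c3|c3|3c|d4|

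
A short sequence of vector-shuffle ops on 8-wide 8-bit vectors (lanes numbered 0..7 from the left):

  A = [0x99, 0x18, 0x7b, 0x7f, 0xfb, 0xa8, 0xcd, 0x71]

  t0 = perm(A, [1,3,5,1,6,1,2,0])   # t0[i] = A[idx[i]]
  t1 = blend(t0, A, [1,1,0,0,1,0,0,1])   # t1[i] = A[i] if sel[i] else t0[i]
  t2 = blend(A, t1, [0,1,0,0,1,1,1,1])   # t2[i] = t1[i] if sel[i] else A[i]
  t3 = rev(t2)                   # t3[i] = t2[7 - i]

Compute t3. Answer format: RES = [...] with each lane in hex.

→ t0 |18|7f|a8|18|cd|18|7b|99|
→ t1 |99|18|a8|18|fb|18|7b|71|
→ t2 |99|18|7b|7f|fb|18|7b|71|
→ t3 |71|7b|18|fb|7f|7b|18|99|

RES = [ 0x71  0x7b  0x18  0xfb  0x7f  0x7b  0x18  0x99 ]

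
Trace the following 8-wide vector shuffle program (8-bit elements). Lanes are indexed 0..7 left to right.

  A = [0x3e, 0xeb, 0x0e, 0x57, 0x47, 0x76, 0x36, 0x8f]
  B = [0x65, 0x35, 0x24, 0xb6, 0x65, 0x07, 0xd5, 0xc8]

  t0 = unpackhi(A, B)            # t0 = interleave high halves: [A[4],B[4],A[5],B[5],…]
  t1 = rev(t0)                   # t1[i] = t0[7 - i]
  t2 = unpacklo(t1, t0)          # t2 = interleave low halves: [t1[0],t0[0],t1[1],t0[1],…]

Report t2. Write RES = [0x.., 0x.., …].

RES = [0xc8, 0x47, 0x8f, 0x65, 0xd5, 0x76, 0x36, 0x07]

→ t0 |47|65|76|07|36|d5|8f|c8|
→ t1 |c8|8f|d5|36|07|76|65|47|
→ t2 |c8|47|8f|65|d5|76|36|07|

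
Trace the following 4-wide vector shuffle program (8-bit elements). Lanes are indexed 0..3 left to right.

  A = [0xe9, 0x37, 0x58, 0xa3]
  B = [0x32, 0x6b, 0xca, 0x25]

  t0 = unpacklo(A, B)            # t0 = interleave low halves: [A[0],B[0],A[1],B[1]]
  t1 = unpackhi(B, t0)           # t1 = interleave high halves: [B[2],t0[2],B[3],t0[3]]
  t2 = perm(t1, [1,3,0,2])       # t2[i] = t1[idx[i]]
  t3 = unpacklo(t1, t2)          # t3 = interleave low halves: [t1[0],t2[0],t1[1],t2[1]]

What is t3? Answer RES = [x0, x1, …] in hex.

  t0: e9 32 37 6b
  t1: ca 37 25 6b
  t2: 37 6b ca 25
  t3: ca 37 37 6b

RES = [ 0xca  0x37  0x37  0x6b ]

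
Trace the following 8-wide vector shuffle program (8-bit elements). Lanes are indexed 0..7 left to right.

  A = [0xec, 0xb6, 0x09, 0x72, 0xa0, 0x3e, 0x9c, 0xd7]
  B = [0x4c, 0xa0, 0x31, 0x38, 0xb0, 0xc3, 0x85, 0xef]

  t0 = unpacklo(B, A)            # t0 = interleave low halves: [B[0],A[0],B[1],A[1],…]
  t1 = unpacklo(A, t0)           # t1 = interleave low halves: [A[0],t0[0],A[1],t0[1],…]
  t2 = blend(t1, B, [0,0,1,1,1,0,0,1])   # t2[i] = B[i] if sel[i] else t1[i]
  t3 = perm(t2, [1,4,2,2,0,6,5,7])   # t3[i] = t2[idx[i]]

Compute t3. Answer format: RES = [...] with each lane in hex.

  t0: 4c ec a0 b6 31 09 38 72
  t1: ec 4c b6 ec 09 a0 72 b6
  t2: ec 4c 31 38 b0 a0 72 ef
  t3: 4c b0 31 31 ec 72 a0 ef

RES = [ 0x4c  0xb0  0x31  0x31  0xec  0x72  0xa0  0xef ]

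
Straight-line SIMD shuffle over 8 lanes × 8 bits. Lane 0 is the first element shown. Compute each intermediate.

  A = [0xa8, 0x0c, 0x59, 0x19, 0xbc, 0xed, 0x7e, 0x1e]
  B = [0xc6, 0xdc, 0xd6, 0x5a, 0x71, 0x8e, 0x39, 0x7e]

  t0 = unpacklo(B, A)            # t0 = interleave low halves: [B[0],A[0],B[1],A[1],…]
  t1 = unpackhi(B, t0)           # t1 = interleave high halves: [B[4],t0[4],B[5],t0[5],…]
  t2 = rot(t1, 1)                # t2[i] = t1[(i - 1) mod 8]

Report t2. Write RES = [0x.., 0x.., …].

RES = [0x19, 0x71, 0xd6, 0x8e, 0x59, 0x39, 0x5a, 0x7e]

  t0: c6 a8 dc 0c d6 59 5a 19
  t1: 71 d6 8e 59 39 5a 7e 19
  t2: 19 71 d6 8e 59 39 5a 7e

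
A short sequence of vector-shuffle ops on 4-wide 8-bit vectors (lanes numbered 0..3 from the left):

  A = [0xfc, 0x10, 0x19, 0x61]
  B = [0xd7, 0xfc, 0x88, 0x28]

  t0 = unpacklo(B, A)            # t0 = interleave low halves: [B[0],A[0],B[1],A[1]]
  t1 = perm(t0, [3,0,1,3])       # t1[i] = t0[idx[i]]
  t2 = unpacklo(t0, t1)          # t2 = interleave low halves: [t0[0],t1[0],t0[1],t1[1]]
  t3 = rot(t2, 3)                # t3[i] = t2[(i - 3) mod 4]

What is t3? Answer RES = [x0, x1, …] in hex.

RES = [0x10, 0xfc, 0xd7, 0xd7]

t0 = [0xd7, 0xfc, 0xfc, 0x10]
t1 = [0x10, 0xd7, 0xfc, 0x10]
t2 = [0xd7, 0x10, 0xfc, 0xd7]
t3 = [0x10, 0xfc, 0xd7, 0xd7]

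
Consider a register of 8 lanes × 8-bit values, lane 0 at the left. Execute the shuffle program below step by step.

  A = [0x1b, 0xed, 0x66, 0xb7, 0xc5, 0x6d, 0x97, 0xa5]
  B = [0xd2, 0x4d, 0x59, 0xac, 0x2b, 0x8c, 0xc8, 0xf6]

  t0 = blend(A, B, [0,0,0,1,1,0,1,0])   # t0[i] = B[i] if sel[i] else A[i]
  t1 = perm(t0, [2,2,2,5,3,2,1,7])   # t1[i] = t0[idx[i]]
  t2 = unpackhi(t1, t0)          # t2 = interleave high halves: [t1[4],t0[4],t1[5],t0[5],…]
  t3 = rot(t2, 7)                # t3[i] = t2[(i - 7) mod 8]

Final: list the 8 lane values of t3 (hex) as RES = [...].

RES = [ 0x2b  0x66  0x6d  0xed  0xc8  0xa5  0xa5  0xac ]

→ t0 |1b|ed|66|ac|2b|6d|c8|a5|
→ t1 |66|66|66|6d|ac|66|ed|a5|
→ t2 |ac|2b|66|6d|ed|c8|a5|a5|
→ t3 |2b|66|6d|ed|c8|a5|a5|ac|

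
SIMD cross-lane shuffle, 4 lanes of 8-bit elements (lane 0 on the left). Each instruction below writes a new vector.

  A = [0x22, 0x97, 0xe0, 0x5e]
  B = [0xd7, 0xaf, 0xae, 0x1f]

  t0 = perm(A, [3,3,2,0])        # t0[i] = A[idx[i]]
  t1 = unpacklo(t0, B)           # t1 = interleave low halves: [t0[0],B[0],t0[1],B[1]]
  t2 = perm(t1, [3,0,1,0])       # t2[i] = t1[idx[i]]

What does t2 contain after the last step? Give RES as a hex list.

RES = [0xaf, 0x5e, 0xd7, 0x5e]

→ t0 |5e|5e|e0|22|
→ t1 |5e|d7|5e|af|
→ t2 |af|5e|d7|5e|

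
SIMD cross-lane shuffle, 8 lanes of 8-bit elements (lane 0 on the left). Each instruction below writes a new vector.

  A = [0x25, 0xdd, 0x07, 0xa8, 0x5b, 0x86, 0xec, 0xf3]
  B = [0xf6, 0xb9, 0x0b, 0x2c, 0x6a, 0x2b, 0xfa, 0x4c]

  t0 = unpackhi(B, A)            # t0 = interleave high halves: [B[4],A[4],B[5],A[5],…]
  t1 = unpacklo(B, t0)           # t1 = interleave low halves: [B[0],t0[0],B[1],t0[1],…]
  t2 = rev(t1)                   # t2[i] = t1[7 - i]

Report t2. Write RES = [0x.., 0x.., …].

RES = [0x86, 0x2c, 0x2b, 0x0b, 0x5b, 0xb9, 0x6a, 0xf6]

→ t0 |6a|5b|2b|86|fa|ec|4c|f3|
→ t1 |f6|6a|b9|5b|0b|2b|2c|86|
→ t2 |86|2c|2b|0b|5b|b9|6a|f6|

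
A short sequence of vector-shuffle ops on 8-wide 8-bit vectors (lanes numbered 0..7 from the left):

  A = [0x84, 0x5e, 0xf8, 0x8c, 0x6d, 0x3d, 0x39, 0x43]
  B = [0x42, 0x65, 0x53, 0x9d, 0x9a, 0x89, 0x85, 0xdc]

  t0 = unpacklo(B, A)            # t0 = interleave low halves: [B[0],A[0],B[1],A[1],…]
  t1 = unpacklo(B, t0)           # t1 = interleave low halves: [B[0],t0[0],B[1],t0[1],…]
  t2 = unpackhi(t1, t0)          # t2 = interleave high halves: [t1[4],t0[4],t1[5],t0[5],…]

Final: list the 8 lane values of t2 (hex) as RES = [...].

RES = [0x53, 0x53, 0x65, 0xf8, 0x9d, 0x9d, 0x5e, 0x8c]

→ t0 |42|84|65|5e|53|f8|9d|8c|
→ t1 |42|42|65|84|53|65|9d|5e|
→ t2 |53|53|65|f8|9d|9d|5e|8c|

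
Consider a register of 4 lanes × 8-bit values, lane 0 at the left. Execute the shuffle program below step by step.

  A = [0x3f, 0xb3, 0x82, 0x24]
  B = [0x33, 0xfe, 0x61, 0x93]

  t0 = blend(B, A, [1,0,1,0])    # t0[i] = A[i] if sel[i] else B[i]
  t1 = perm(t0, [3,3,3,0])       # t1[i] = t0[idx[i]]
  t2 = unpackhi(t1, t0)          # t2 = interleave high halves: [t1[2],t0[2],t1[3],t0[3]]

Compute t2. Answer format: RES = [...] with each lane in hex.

→ t0 |3f|fe|82|93|
→ t1 |93|93|93|3f|
→ t2 |93|82|3f|93|

RES = [0x93, 0x82, 0x3f, 0x93]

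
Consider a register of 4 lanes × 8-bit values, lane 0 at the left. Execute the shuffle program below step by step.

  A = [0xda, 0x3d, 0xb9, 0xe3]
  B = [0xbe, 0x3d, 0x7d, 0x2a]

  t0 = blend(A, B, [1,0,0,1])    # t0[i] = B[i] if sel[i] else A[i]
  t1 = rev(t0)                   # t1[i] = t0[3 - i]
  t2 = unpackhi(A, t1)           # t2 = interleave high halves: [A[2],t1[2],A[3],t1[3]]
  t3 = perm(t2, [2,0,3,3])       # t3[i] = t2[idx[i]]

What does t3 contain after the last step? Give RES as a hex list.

  t0: be 3d b9 2a
  t1: 2a b9 3d be
  t2: b9 3d e3 be
  t3: e3 b9 be be

RES = [0xe3, 0xb9, 0xbe, 0xbe]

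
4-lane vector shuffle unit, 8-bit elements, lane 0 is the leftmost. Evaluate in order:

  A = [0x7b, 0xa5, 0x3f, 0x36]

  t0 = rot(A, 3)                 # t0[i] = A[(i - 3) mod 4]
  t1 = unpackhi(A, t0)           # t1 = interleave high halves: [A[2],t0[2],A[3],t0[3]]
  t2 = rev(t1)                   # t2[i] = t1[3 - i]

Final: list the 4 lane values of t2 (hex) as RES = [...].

RES = [ 0x7b  0x36  0x36  0x3f ]

→ t0 |a5|3f|36|7b|
→ t1 |3f|36|36|7b|
→ t2 |7b|36|36|3f|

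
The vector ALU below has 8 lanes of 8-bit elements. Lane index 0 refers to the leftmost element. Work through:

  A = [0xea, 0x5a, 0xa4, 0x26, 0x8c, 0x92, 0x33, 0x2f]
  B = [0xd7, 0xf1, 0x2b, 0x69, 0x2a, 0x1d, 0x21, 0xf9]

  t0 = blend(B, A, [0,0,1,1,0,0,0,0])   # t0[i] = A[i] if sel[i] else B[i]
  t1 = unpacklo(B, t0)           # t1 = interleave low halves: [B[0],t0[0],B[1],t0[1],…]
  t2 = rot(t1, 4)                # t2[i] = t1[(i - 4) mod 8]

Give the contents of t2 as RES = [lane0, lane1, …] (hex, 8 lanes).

t0 = [0xd7, 0xf1, 0xa4, 0x26, 0x2a, 0x1d, 0x21, 0xf9]
t1 = [0xd7, 0xd7, 0xf1, 0xf1, 0x2b, 0xa4, 0x69, 0x26]
t2 = [0x2b, 0xa4, 0x69, 0x26, 0xd7, 0xd7, 0xf1, 0xf1]

RES = [0x2b, 0xa4, 0x69, 0x26, 0xd7, 0xd7, 0xf1, 0xf1]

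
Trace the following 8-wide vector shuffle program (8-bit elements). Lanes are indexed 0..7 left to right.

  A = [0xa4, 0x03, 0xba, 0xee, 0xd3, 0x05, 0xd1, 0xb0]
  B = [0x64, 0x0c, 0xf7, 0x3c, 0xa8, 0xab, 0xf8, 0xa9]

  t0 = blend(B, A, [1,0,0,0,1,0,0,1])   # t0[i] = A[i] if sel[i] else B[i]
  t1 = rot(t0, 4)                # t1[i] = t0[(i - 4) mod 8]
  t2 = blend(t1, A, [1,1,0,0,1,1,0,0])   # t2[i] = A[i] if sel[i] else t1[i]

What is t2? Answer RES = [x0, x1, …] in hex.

RES = [ 0xa4  0x03  0xf8  0xb0  0xd3  0x05  0xf7  0x3c ]

→ t0 |a4|0c|f7|3c|d3|ab|f8|b0|
→ t1 |d3|ab|f8|b0|a4|0c|f7|3c|
→ t2 |a4|03|f8|b0|d3|05|f7|3c|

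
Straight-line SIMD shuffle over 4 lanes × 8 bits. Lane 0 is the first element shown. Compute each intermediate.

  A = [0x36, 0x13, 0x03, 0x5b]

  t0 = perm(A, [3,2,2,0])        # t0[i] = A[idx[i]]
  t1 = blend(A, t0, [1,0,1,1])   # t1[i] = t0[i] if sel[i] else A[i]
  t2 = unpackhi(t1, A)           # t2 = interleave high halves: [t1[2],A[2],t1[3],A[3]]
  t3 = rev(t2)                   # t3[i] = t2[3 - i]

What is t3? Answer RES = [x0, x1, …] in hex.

  t0: 5b 03 03 36
  t1: 5b 13 03 36
  t2: 03 03 36 5b
  t3: 5b 36 03 03

RES = [0x5b, 0x36, 0x03, 0x03]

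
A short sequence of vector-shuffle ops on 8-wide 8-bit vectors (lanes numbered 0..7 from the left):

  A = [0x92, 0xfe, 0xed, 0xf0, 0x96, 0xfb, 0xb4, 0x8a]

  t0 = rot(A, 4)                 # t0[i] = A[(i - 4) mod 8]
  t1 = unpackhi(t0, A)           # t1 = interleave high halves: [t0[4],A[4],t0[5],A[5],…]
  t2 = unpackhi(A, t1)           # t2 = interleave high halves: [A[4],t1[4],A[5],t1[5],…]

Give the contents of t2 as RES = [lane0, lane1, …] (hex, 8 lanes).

RES = [0x96, 0xed, 0xfb, 0xb4, 0xb4, 0xf0, 0x8a, 0x8a]

  t0: 96 fb b4 8a 92 fe ed f0
  t1: 92 96 fe fb ed b4 f0 8a
  t2: 96 ed fb b4 b4 f0 8a 8a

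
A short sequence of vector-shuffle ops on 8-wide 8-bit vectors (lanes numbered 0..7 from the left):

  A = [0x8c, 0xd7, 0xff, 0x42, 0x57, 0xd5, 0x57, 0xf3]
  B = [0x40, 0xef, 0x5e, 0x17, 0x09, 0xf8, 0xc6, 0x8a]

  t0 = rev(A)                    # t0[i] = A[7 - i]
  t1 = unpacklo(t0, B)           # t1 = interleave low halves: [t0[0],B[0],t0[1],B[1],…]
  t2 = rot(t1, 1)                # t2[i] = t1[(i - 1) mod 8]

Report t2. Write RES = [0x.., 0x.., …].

RES = [ 0x17  0xf3  0x40  0x57  0xef  0xd5  0x5e  0x57 ]

t0 = [0xf3, 0x57, 0xd5, 0x57, 0x42, 0xff, 0xd7, 0x8c]
t1 = [0xf3, 0x40, 0x57, 0xef, 0xd5, 0x5e, 0x57, 0x17]
t2 = [0x17, 0xf3, 0x40, 0x57, 0xef, 0xd5, 0x5e, 0x57]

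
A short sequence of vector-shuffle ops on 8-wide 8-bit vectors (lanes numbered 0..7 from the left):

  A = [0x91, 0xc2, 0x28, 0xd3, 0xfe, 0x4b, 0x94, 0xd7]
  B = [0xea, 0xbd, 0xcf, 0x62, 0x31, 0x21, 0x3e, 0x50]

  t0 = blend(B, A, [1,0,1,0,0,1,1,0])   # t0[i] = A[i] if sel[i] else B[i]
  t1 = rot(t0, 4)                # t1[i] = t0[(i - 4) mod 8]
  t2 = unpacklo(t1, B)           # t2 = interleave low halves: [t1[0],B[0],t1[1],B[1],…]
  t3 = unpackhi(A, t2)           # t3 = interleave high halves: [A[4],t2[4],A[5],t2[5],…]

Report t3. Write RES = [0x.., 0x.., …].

t0 = [0x91, 0xbd, 0x28, 0x62, 0x31, 0x4b, 0x94, 0x50]
t1 = [0x31, 0x4b, 0x94, 0x50, 0x91, 0xbd, 0x28, 0x62]
t2 = [0x31, 0xea, 0x4b, 0xbd, 0x94, 0xcf, 0x50, 0x62]
t3 = [0xfe, 0x94, 0x4b, 0xcf, 0x94, 0x50, 0xd7, 0x62]

RES = [ 0xfe  0x94  0x4b  0xcf  0x94  0x50  0xd7  0x62 ]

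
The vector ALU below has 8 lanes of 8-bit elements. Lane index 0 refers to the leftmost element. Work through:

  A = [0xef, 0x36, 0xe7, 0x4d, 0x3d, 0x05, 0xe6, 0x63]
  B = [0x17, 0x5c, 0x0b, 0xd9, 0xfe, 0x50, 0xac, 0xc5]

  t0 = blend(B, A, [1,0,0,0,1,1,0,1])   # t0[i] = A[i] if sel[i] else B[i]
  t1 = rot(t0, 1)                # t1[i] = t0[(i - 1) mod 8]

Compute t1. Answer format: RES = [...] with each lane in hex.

RES = [ 0x63  0xef  0x5c  0x0b  0xd9  0x3d  0x05  0xac ]

  t0: ef 5c 0b d9 3d 05 ac 63
  t1: 63 ef 5c 0b d9 3d 05 ac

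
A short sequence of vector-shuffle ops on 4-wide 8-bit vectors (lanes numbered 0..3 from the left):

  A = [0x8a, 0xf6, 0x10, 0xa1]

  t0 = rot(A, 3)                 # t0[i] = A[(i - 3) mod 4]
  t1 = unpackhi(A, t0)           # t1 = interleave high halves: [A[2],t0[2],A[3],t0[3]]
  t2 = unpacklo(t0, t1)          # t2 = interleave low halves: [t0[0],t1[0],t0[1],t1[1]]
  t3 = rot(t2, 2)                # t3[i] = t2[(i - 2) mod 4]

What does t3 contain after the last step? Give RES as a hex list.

t0 = [0xf6, 0x10, 0xa1, 0x8a]
t1 = [0x10, 0xa1, 0xa1, 0x8a]
t2 = [0xf6, 0x10, 0x10, 0xa1]
t3 = [0x10, 0xa1, 0xf6, 0x10]

RES = [ 0x10  0xa1  0xf6  0x10 ]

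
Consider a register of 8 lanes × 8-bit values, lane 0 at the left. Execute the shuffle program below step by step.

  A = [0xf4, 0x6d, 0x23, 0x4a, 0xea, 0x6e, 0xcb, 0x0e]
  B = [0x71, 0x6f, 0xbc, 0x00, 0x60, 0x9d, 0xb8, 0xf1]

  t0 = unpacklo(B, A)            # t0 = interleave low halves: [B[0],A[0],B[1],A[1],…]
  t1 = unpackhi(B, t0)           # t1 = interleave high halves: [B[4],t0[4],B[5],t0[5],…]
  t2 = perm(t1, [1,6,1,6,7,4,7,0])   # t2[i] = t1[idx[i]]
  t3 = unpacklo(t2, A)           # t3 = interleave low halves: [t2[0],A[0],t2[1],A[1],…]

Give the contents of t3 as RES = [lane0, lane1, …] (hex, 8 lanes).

RES = [ 0xbc  0xf4  0xf1  0x6d  0xbc  0x23  0xf1  0x4a ]

→ t0 |71|f4|6f|6d|bc|23|00|4a|
→ t1 |60|bc|9d|23|b8|00|f1|4a|
→ t2 |bc|f1|bc|f1|4a|b8|4a|60|
→ t3 |bc|f4|f1|6d|bc|23|f1|4a|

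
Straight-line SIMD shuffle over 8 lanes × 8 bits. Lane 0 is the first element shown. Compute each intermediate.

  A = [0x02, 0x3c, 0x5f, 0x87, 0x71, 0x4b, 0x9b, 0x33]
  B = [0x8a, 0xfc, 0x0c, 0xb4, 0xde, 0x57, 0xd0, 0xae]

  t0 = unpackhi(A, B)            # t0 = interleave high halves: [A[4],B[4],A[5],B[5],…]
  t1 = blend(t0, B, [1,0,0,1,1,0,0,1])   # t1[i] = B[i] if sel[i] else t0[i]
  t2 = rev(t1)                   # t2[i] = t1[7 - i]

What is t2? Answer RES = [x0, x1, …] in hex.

  t0: 71 de 4b 57 9b d0 33 ae
  t1: 8a de 4b b4 de d0 33 ae
  t2: ae 33 d0 de b4 4b de 8a

RES = [0xae, 0x33, 0xd0, 0xde, 0xb4, 0x4b, 0xde, 0x8a]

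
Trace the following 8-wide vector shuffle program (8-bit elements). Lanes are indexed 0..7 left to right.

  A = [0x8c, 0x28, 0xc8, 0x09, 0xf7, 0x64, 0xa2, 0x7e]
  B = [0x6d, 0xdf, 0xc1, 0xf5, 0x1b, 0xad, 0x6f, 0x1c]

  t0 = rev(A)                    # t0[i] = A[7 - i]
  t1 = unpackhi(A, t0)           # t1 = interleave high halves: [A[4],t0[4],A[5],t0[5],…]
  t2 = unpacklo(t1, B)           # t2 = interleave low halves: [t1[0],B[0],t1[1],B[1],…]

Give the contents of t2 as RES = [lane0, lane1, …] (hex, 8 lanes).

t0 = [0x7e, 0xa2, 0x64, 0xf7, 0x09, 0xc8, 0x28, 0x8c]
t1 = [0xf7, 0x09, 0x64, 0xc8, 0xa2, 0x28, 0x7e, 0x8c]
t2 = [0xf7, 0x6d, 0x09, 0xdf, 0x64, 0xc1, 0xc8, 0xf5]

RES = [0xf7, 0x6d, 0x09, 0xdf, 0x64, 0xc1, 0xc8, 0xf5]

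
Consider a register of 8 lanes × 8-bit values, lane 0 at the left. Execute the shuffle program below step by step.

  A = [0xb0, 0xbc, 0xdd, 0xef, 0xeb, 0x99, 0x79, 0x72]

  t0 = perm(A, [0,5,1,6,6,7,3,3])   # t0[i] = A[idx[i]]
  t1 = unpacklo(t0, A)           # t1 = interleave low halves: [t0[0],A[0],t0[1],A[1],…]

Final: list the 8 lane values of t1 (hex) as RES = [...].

RES = [ 0xb0  0xb0  0x99  0xbc  0xbc  0xdd  0x79  0xef ]

→ t0 |b0|99|bc|79|79|72|ef|ef|
→ t1 |b0|b0|99|bc|bc|dd|79|ef|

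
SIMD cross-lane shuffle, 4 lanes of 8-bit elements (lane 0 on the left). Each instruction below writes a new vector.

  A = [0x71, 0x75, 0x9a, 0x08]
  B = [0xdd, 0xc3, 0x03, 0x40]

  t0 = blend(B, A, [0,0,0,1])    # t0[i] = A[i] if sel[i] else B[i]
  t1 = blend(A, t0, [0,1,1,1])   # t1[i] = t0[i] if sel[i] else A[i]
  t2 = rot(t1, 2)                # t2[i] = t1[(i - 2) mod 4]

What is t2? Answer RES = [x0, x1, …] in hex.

t0 = [0xdd, 0xc3, 0x03, 0x08]
t1 = [0x71, 0xc3, 0x03, 0x08]
t2 = [0x03, 0x08, 0x71, 0xc3]

RES = [0x03, 0x08, 0x71, 0xc3]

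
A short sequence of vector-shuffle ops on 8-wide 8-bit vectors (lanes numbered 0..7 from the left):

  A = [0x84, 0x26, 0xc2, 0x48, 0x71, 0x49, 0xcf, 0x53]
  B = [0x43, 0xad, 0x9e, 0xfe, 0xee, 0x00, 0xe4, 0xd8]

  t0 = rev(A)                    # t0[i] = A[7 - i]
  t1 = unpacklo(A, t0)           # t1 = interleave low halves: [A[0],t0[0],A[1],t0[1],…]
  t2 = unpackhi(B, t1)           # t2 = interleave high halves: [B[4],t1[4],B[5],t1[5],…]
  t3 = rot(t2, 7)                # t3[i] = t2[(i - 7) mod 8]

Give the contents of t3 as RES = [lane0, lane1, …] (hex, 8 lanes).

  t0: 53 cf 49 71 48 c2 26 84
  t1: 84 53 26 cf c2 49 48 71
  t2: ee c2 00 49 e4 48 d8 71
  t3: c2 00 49 e4 48 d8 71 ee

RES = [0xc2, 0x00, 0x49, 0xe4, 0x48, 0xd8, 0x71, 0xee]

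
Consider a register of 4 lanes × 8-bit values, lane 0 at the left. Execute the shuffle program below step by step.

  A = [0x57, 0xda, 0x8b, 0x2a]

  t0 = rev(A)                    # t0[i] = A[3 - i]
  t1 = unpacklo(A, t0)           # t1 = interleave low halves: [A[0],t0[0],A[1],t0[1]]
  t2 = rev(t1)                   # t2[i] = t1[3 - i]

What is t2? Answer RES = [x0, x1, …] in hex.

  t0: 2a 8b da 57
  t1: 57 2a da 8b
  t2: 8b da 2a 57

RES = [ 0x8b  0xda  0x2a  0x57 ]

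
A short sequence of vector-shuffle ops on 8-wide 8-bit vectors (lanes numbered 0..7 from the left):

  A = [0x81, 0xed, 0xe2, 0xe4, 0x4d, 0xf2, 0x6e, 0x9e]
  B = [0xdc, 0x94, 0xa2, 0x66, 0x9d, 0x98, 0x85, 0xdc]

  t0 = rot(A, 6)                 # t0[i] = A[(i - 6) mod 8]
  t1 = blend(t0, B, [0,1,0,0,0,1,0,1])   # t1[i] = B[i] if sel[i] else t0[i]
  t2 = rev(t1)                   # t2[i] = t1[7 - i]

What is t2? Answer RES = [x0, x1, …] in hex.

RES = [0xdc, 0x81, 0x98, 0x6e, 0xf2, 0x4d, 0x94, 0xe2]

t0 = [0xe2, 0xe4, 0x4d, 0xf2, 0x6e, 0x9e, 0x81, 0xed]
t1 = [0xe2, 0x94, 0x4d, 0xf2, 0x6e, 0x98, 0x81, 0xdc]
t2 = [0xdc, 0x81, 0x98, 0x6e, 0xf2, 0x4d, 0x94, 0xe2]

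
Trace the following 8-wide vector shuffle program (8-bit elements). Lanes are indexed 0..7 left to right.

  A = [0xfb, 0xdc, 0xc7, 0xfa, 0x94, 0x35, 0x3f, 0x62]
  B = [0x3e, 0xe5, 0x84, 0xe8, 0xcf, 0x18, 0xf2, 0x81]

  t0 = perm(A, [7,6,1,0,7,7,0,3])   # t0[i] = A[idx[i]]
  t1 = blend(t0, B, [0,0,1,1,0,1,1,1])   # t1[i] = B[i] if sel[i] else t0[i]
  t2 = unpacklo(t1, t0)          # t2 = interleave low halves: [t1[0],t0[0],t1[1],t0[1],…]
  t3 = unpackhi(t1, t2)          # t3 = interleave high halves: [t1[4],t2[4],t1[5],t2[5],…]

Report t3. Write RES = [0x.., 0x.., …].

  t0: 62 3f dc fb 62 62 fb fa
  t1: 62 3f 84 e8 62 18 f2 81
  t2: 62 62 3f 3f 84 dc e8 fb
  t3: 62 84 18 dc f2 e8 81 fb

RES = [ 0x62  0x84  0x18  0xdc  0xf2  0xe8  0x81  0xfb ]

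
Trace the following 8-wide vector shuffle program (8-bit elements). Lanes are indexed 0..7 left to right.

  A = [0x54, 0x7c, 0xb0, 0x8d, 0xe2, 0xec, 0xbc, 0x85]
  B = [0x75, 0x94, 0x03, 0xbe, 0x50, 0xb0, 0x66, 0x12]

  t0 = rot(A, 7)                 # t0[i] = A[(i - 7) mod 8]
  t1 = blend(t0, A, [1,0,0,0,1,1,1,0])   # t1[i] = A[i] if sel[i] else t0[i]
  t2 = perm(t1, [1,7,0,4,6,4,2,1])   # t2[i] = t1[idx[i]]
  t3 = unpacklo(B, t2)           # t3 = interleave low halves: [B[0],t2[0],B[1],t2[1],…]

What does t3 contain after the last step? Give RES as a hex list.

RES = [ 0x75  0xb0  0x94  0x54  0x03  0x54  0xbe  0xe2 ]

→ t0 |7c|b0|8d|e2|ec|bc|85|54|
→ t1 |54|b0|8d|e2|e2|ec|bc|54|
→ t2 |b0|54|54|e2|bc|e2|8d|b0|
→ t3 |75|b0|94|54|03|54|be|e2|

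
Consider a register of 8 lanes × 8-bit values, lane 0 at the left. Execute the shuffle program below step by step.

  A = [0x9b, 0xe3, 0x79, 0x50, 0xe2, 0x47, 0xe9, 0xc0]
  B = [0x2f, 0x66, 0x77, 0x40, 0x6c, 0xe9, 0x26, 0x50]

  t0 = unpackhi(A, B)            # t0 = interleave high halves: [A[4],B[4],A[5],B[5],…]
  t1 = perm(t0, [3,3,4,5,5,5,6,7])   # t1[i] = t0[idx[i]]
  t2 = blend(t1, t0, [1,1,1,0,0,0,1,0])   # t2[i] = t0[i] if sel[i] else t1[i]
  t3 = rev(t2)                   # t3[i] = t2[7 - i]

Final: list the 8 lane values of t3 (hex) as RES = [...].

RES = [0x50, 0xc0, 0x26, 0x26, 0x26, 0x47, 0x6c, 0xe2]

  t0: e2 6c 47 e9 e9 26 c0 50
  t1: e9 e9 e9 26 26 26 c0 50
  t2: e2 6c 47 26 26 26 c0 50
  t3: 50 c0 26 26 26 47 6c e2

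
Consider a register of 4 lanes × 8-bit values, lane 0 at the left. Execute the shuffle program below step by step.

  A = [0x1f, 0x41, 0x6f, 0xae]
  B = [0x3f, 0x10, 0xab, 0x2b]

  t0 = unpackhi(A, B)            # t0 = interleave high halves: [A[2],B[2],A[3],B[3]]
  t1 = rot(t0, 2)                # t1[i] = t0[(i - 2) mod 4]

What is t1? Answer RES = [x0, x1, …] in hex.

RES = [0xae, 0x2b, 0x6f, 0xab]

  t0: 6f ab ae 2b
  t1: ae 2b 6f ab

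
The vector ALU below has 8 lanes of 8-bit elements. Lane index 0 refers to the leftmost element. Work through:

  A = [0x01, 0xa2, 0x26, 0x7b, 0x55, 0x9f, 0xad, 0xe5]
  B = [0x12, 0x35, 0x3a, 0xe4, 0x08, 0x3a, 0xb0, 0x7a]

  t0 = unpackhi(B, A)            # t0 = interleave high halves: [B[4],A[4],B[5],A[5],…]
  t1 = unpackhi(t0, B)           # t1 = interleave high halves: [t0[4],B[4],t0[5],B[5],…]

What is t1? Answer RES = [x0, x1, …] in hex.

→ t0 |08|55|3a|9f|b0|ad|7a|e5|
→ t1 |b0|08|ad|3a|7a|b0|e5|7a|

RES = [0xb0, 0x08, 0xad, 0x3a, 0x7a, 0xb0, 0xe5, 0x7a]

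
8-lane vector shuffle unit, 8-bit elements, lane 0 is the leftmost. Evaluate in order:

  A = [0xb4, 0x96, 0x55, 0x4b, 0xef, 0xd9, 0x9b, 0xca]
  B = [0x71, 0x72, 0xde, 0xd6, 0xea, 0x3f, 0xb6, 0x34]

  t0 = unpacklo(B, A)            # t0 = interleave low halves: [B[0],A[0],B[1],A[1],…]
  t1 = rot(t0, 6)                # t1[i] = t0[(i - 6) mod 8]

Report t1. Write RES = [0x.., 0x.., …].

t0 = [0x71, 0xb4, 0x72, 0x96, 0xde, 0x55, 0xd6, 0x4b]
t1 = [0x72, 0x96, 0xde, 0x55, 0xd6, 0x4b, 0x71, 0xb4]

RES = [0x72, 0x96, 0xde, 0x55, 0xd6, 0x4b, 0x71, 0xb4]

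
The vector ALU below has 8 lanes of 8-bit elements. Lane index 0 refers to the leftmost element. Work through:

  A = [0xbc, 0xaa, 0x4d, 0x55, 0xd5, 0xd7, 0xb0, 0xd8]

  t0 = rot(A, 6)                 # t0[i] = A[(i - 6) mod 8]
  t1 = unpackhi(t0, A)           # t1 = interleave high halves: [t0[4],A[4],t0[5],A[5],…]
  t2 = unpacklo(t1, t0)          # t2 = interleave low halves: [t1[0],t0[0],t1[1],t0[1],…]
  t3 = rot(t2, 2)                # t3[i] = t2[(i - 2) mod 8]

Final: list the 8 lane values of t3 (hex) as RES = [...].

→ t0 |4d|55|d5|d7|b0|d8|bc|aa|
→ t1 |b0|d5|d8|d7|bc|b0|aa|d8|
→ t2 |b0|4d|d5|55|d8|d5|d7|d7|
→ t3 |d7|d7|b0|4d|d5|55|d8|d5|

RES = [0xd7, 0xd7, 0xb0, 0x4d, 0xd5, 0x55, 0xd8, 0xd5]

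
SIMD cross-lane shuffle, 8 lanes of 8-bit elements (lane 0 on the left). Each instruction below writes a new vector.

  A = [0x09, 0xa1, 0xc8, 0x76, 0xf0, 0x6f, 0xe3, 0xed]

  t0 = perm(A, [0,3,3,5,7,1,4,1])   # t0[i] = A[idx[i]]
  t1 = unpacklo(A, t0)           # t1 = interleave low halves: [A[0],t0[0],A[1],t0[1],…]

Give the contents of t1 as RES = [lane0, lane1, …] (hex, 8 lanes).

→ t0 |09|76|76|6f|ed|a1|f0|a1|
→ t1 |09|09|a1|76|c8|76|76|6f|

RES = [0x09, 0x09, 0xa1, 0x76, 0xc8, 0x76, 0x76, 0x6f]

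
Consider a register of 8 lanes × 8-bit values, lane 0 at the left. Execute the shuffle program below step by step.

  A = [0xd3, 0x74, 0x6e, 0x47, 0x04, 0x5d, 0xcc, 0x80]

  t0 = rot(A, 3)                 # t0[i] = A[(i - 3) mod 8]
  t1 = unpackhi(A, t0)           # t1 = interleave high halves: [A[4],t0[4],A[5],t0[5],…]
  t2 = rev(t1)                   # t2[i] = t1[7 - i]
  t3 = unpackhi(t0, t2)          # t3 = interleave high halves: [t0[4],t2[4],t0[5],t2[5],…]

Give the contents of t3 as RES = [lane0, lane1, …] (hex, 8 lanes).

t0 = [0x5d, 0xcc, 0x80, 0xd3, 0x74, 0x6e, 0x47, 0x04]
t1 = [0x04, 0x74, 0x5d, 0x6e, 0xcc, 0x47, 0x80, 0x04]
t2 = [0x04, 0x80, 0x47, 0xcc, 0x6e, 0x5d, 0x74, 0x04]
t3 = [0x74, 0x6e, 0x6e, 0x5d, 0x47, 0x74, 0x04, 0x04]

RES = [ 0x74  0x6e  0x6e  0x5d  0x47  0x74  0x04  0x04 ]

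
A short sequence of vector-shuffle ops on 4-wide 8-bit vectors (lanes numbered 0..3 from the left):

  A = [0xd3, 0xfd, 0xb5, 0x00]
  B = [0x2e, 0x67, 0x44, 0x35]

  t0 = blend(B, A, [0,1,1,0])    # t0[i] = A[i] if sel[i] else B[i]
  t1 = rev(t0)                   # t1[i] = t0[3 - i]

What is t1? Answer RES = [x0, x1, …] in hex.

RES = [0x35, 0xb5, 0xfd, 0x2e]

→ t0 |2e|fd|b5|35|
→ t1 |35|b5|fd|2e|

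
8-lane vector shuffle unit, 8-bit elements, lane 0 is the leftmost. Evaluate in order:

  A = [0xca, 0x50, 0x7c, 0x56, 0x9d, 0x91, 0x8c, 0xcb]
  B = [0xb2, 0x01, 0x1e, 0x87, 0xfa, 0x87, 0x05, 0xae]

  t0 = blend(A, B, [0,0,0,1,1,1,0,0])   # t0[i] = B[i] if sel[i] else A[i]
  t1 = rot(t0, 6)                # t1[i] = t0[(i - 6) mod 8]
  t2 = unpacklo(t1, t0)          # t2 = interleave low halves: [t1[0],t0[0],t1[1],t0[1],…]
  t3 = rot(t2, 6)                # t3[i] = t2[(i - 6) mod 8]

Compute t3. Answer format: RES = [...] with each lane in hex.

RES = [0x87, 0x50, 0xfa, 0x7c, 0x87, 0x87, 0x7c, 0xca]

t0 = [0xca, 0x50, 0x7c, 0x87, 0xfa, 0x87, 0x8c, 0xcb]
t1 = [0x7c, 0x87, 0xfa, 0x87, 0x8c, 0xcb, 0xca, 0x50]
t2 = [0x7c, 0xca, 0x87, 0x50, 0xfa, 0x7c, 0x87, 0x87]
t3 = [0x87, 0x50, 0xfa, 0x7c, 0x87, 0x87, 0x7c, 0xca]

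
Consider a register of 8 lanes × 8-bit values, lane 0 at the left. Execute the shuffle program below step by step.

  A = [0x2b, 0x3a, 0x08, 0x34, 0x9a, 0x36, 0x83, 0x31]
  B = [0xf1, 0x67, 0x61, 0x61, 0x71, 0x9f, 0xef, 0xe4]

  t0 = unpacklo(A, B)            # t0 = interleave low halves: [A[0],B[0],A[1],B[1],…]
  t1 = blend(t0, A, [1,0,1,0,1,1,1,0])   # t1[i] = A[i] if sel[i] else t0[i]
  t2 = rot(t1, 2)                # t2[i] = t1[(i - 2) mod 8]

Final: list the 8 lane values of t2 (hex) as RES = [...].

t0 = [0x2b, 0xf1, 0x3a, 0x67, 0x08, 0x61, 0x34, 0x61]
t1 = [0x2b, 0xf1, 0x08, 0x67, 0x9a, 0x36, 0x83, 0x61]
t2 = [0x83, 0x61, 0x2b, 0xf1, 0x08, 0x67, 0x9a, 0x36]

RES = [ 0x83  0x61  0x2b  0xf1  0x08  0x67  0x9a  0x36 ]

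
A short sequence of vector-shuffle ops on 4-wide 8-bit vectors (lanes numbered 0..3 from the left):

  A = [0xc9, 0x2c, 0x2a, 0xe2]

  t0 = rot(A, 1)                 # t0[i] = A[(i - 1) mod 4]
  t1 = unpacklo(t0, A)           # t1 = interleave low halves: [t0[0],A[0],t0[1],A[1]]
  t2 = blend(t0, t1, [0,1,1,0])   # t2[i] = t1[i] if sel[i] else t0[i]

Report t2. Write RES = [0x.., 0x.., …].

t0 = [0xe2, 0xc9, 0x2c, 0x2a]
t1 = [0xe2, 0xc9, 0xc9, 0x2c]
t2 = [0xe2, 0xc9, 0xc9, 0x2a]

RES = [0xe2, 0xc9, 0xc9, 0x2a]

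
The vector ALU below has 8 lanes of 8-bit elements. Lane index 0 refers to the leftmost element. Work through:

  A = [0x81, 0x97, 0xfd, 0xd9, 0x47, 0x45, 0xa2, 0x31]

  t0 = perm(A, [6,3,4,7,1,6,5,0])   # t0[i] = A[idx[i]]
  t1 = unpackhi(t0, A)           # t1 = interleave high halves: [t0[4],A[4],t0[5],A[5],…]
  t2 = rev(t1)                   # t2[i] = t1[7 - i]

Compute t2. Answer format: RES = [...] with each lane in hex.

  t0: a2 d9 47 31 97 a2 45 81
  t1: 97 47 a2 45 45 a2 81 31
  t2: 31 81 a2 45 45 a2 47 97

RES = [0x31, 0x81, 0xa2, 0x45, 0x45, 0xa2, 0x47, 0x97]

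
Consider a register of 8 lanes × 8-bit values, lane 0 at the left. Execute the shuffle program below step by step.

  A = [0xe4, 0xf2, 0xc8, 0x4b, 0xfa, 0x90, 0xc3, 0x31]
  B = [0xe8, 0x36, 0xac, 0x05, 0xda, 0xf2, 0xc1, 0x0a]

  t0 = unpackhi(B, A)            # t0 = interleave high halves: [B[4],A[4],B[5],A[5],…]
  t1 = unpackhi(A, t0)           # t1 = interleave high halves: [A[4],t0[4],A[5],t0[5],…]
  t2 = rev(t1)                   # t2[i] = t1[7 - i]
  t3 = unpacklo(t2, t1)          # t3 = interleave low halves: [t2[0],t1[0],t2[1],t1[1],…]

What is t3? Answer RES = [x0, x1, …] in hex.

RES = [ 0x31  0xfa  0x31  0xc1  0x0a  0x90  0xc3  0xc3 ]

t0 = [0xda, 0xfa, 0xf2, 0x90, 0xc1, 0xc3, 0x0a, 0x31]
t1 = [0xfa, 0xc1, 0x90, 0xc3, 0xc3, 0x0a, 0x31, 0x31]
t2 = [0x31, 0x31, 0x0a, 0xc3, 0xc3, 0x90, 0xc1, 0xfa]
t3 = [0x31, 0xfa, 0x31, 0xc1, 0x0a, 0x90, 0xc3, 0xc3]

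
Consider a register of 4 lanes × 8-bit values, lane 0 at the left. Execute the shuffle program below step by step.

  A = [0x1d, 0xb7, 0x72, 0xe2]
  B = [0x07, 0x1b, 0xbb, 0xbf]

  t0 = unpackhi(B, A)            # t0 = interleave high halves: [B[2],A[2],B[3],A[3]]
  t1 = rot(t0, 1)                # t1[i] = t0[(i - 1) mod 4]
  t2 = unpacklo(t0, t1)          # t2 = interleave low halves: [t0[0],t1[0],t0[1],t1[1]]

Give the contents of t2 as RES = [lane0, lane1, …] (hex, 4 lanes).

  t0: bb 72 bf e2
  t1: e2 bb 72 bf
  t2: bb e2 72 bb

RES = [0xbb, 0xe2, 0x72, 0xbb]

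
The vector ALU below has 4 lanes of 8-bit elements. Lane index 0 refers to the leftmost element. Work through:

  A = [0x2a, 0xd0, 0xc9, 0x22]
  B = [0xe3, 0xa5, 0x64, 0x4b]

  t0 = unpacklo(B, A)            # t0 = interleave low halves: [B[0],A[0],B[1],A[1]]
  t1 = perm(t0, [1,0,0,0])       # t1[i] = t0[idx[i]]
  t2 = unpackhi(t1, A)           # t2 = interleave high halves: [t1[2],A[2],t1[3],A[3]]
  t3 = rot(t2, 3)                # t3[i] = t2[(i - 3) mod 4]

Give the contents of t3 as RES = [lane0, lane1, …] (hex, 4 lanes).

t0 = [0xe3, 0x2a, 0xa5, 0xd0]
t1 = [0x2a, 0xe3, 0xe3, 0xe3]
t2 = [0xe3, 0xc9, 0xe3, 0x22]
t3 = [0xc9, 0xe3, 0x22, 0xe3]

RES = [ 0xc9  0xe3  0x22  0xe3 ]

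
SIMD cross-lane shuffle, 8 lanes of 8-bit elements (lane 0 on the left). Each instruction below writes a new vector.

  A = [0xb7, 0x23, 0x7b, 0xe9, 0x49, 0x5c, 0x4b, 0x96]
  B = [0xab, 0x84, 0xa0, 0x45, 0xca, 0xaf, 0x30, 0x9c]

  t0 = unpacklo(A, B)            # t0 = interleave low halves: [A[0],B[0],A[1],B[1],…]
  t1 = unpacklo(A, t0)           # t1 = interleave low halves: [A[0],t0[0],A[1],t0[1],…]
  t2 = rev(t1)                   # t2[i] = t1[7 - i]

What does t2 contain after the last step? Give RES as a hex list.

RES = [ 0x84  0xe9  0x23  0x7b  0xab  0x23  0xb7  0xb7 ]

→ t0 |b7|ab|23|84|7b|a0|e9|45|
→ t1 |b7|b7|23|ab|7b|23|e9|84|
→ t2 |84|e9|23|7b|ab|23|b7|b7|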